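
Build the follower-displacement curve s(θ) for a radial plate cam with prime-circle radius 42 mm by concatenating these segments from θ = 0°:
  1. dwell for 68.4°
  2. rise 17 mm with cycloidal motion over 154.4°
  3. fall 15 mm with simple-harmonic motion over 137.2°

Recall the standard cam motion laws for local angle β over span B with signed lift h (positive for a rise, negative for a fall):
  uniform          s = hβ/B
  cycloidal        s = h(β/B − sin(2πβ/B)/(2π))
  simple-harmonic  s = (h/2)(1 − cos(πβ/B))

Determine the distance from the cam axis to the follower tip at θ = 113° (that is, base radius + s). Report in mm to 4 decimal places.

seg 1 [0°–68.4°] dwell: s stays 0.0000
seg 2 [68.4°–222.8°] cycloidal, h=17: θ=113° here. β=44.6, B=154.4. 17·(0.2889 − sin(2π·0.2889)/(2π)) = 2.2852 → s = 2.2852
radial distance = base radius + s = 42 + 2.2852 = 44.2852

44.2852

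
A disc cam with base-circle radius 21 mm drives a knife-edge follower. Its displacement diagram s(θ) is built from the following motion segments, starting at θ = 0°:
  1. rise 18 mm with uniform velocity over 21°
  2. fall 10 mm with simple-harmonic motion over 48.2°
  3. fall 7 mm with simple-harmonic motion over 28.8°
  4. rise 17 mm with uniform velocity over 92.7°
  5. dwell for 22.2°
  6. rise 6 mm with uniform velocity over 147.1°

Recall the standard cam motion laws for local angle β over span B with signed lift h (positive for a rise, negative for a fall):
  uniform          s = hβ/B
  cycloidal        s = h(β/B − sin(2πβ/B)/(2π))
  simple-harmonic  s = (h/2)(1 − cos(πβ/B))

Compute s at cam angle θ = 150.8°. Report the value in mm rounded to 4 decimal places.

seg 1 [0°–21°] uniform, h=18: full span → s += 18 → s = 18.0000
seg 2 [21°–69.2°] simple-harmonic, h=-10: full span → s += -10 → s = 8.0000
seg 3 [69.2°–98°] simple-harmonic, h=-7: full span → s += -7 → s = 1.0000
seg 4 [98°–190.7°] uniform, h=17: θ=150.8° here. β=52.8, B=92.7. 17·52.8/92.7 = 9.6828 → s = 10.6828

10.6828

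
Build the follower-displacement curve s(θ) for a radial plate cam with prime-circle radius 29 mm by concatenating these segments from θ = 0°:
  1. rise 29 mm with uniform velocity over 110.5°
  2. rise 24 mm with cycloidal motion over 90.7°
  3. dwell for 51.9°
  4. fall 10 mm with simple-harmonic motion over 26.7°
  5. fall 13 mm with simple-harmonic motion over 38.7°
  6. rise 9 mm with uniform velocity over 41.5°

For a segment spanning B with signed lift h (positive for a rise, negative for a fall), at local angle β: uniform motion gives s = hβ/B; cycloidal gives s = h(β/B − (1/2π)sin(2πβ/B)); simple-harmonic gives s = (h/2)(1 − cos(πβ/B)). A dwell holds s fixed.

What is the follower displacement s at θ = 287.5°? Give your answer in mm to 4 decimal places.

seg 1 [0°–110.5°] uniform, h=29: full span → s += 29 → s = 29.0000
seg 2 [110.5°–201.2°] cycloidal, h=24: full span → s += 24 → s = 53.0000
seg 3 [201.2°–253.1°] dwell: s stays 53.0000
seg 4 [253.1°–279.8°] simple-harmonic, h=-10: full span → s += -10 → s = 43.0000
seg 5 [279.8°–318.5°] simple-harmonic, h=-13: θ=287.5° here. β=7.7, B=38.7. -13/2·(1 − cos(π·0.1990)) = -1.2290 → s = 41.7710

41.7710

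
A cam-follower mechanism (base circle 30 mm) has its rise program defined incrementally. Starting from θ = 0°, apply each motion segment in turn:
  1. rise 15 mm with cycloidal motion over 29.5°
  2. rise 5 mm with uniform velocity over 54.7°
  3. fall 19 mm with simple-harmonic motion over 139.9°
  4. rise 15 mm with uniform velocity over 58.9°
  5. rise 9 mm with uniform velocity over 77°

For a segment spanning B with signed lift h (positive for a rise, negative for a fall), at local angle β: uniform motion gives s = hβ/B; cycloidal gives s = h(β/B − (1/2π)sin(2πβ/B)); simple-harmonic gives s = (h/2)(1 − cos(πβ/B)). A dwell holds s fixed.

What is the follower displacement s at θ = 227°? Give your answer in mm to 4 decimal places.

seg 1 [0°–29.5°] cycloidal, h=15: full span → s += 15 → s = 15.0000
seg 2 [29.5°–84.2°] uniform, h=5: full span → s += 5 → s = 20.0000
seg 3 [84.2°–224.1°] simple-harmonic, h=-19: full span → s += -19 → s = 1.0000
seg 4 [224.1°–283°] uniform, h=15: θ=227° here. β=2.9, B=58.9. 15·2.9/58.9 = 0.7385 → s = 1.7385

1.7385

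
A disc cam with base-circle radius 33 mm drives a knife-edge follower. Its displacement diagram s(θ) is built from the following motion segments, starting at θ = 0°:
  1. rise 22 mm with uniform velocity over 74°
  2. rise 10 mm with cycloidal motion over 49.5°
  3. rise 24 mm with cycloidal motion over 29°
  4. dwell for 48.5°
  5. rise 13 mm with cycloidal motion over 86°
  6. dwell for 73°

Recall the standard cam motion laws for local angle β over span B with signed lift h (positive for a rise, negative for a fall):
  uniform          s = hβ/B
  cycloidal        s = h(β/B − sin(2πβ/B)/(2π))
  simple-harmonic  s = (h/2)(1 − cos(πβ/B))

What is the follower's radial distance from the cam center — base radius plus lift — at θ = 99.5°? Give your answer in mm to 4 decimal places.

seg 1 [0°–74°] uniform, h=22: full span → s += 22 → s = 22.0000
seg 2 [74°–123.5°] cycloidal, h=10: θ=99.5° here. β=25.5, B=49.5. 10·(0.5152 − sin(2π·0.5152)/(2π)) = 5.3028 → s = 27.3028
radial distance = base radius + s = 33 + 27.3028 = 60.3028

60.3028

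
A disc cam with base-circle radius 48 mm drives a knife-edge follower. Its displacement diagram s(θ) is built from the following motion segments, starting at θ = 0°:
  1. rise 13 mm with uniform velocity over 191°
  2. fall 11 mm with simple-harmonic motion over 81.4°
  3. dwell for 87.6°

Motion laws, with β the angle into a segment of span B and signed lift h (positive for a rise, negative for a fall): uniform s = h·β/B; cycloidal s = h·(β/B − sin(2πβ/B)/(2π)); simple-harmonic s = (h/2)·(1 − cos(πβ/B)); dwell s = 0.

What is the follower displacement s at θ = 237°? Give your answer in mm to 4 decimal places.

seg 1 [0°–191°] uniform, h=13: full span → s += 13 → s = 13.0000
seg 2 [191°–272.4°] simple-harmonic, h=-11: θ=237° here. β=46, B=81.4. -11/2·(1 − cos(π·0.5651)) = -6.6172 → s = 6.3828

6.3828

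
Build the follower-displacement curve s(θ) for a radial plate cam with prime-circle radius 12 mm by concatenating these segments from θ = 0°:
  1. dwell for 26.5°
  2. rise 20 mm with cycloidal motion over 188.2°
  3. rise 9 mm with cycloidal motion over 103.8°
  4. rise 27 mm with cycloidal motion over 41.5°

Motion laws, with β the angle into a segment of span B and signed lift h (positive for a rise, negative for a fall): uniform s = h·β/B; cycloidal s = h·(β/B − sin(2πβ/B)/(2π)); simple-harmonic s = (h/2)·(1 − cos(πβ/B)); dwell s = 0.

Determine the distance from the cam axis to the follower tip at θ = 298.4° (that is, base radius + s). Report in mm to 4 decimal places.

seg 1 [0°–26.5°] dwell: s stays 0.0000
seg 2 [26.5°–214.7°] cycloidal, h=20: full span → s += 20 → s = 20.0000
seg 3 [214.7°–318.5°] cycloidal, h=9: θ=298.4° here. β=83.7, B=103.8. 9·(0.8064 − sin(2π·0.8064)/(2π)) = 8.6007 → s = 28.6007
radial distance = base radius + s = 12 + 28.6007 = 40.6007

40.6007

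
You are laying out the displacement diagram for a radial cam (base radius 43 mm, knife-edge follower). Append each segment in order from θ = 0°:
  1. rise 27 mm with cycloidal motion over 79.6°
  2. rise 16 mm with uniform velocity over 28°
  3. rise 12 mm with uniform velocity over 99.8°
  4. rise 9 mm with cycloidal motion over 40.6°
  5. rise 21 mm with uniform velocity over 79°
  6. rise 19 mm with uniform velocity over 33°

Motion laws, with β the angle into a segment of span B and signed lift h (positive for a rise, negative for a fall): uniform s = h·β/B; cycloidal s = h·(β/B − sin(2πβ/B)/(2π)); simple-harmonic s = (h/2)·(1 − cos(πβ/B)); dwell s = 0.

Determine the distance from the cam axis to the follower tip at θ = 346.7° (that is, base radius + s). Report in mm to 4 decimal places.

seg 1 [0°–79.6°] cycloidal, h=27: full span → s += 27 → s = 27.0000
seg 2 [79.6°–107.6°] uniform, h=16: full span → s += 16 → s = 43.0000
seg 3 [107.6°–207.4°] uniform, h=12: full span → s += 12 → s = 55.0000
seg 4 [207.4°–248°] cycloidal, h=9: full span → s += 9 → s = 64.0000
seg 5 [248°–327°] uniform, h=21: full span → s += 21 → s = 85.0000
seg 6 [327°–360°] uniform, h=19: θ=346.7° here. β=19.7, B=33. 19·19.7/33 = 11.3424 → s = 96.3424
radial distance = base radius + s = 43 + 96.3424 = 139.3424

139.3424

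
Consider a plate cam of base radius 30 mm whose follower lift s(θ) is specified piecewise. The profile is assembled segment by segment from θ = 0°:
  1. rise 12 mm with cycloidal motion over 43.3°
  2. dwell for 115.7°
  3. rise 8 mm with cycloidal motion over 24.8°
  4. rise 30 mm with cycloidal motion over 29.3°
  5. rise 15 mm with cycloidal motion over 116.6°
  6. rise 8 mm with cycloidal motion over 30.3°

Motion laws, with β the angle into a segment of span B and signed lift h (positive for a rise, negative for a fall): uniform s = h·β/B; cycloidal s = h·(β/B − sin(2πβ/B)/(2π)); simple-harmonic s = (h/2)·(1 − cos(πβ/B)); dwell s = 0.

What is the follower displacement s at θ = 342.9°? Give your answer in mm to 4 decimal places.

seg 1 [0°–43.3°] cycloidal, h=12: full span → s += 12 → s = 12.0000
seg 2 [43.3°–159°] dwell: s stays 12.0000
seg 3 [159°–183.8°] cycloidal, h=8: full span → s += 8 → s = 20.0000
seg 4 [183.8°–213.1°] cycloidal, h=30: full span → s += 30 → s = 50.0000
seg 5 [213.1°–329.7°] cycloidal, h=15: full span → s += 15 → s = 65.0000
seg 6 [329.7°–360°] cycloidal, h=8: θ=342.9° here. β=13.2, B=30.3. 8·(0.4356 − sin(2π·0.4356)/(2π)) = 2.9842 → s = 67.9842

67.9842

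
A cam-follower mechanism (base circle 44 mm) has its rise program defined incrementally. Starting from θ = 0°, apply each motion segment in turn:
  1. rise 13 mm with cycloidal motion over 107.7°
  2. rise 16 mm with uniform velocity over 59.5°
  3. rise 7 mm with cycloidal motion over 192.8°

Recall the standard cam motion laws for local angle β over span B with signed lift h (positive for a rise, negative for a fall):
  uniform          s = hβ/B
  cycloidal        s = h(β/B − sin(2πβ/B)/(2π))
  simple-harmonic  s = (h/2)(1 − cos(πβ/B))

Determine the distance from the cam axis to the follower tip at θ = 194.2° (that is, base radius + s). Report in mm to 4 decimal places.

seg 1 [0°–107.7°] cycloidal, h=13: full span → s += 13 → s = 13.0000
seg 2 [107.7°–167.2°] uniform, h=16: full span → s += 16 → s = 29.0000
seg 3 [167.2°–360°] cycloidal, h=7: θ=194.2° here. β=27, B=192.8. 7·(0.1400 − sin(2π·0.1400)/(2π)) = 0.1217 → s = 29.1217
radial distance = base radius + s = 44 + 29.1217 = 73.1217

73.1217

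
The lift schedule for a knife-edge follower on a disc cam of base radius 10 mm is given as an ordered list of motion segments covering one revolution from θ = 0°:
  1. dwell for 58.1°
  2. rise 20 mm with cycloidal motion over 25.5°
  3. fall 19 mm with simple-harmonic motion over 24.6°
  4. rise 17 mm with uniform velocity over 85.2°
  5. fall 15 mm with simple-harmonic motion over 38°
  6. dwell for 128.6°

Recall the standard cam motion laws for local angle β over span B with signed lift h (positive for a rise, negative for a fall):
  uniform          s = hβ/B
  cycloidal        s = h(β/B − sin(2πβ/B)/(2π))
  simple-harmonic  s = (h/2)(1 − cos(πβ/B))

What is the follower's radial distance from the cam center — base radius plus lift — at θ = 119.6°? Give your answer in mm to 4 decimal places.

seg 1 [0°–58.1°] dwell: s stays 0.0000
seg 2 [58.1°–83.6°] cycloidal, h=20: full span → s += 20 → s = 20.0000
seg 3 [83.6°–108.2°] simple-harmonic, h=-19: full span → s += -19 → s = 1.0000
seg 4 [108.2°–193.4°] uniform, h=17: θ=119.6° here. β=11.4, B=85.2. 17·11.4/85.2 = 2.2746 → s = 3.2746
radial distance = base radius + s = 10 + 3.2746 = 13.2746

13.2746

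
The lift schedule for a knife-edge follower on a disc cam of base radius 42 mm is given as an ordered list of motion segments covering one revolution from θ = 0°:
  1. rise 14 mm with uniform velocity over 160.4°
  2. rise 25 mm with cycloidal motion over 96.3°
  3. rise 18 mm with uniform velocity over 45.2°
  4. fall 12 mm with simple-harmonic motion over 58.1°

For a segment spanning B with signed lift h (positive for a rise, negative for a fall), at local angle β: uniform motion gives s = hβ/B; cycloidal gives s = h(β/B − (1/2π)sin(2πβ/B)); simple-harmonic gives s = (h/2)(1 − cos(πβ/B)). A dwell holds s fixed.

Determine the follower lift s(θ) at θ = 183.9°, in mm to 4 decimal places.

seg 1 [0°–160.4°] uniform, h=14: full span → s += 14 → s = 14.0000
seg 2 [160.4°–256.7°] cycloidal, h=25: θ=183.9° here. β=23.5, B=96.3. 25·(0.2440 − sin(2π·0.2440)/(2π)) = 2.1247 → s = 16.1247

16.1247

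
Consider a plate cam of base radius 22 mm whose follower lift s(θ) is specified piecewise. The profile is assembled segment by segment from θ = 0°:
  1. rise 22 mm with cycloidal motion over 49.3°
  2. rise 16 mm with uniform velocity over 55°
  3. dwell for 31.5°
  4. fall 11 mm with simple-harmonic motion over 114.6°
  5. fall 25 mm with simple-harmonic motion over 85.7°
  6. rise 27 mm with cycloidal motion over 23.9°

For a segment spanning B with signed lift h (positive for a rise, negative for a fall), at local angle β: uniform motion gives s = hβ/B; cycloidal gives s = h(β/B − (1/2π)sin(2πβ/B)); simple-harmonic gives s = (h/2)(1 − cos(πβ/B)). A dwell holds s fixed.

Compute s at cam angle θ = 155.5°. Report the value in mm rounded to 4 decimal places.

seg 1 [0°–49.3°] cycloidal, h=22: full span → s += 22 → s = 22.0000
seg 2 [49.3°–104.3°] uniform, h=16: full span → s += 16 → s = 38.0000
seg 3 [104.3°–135.8°] dwell: s stays 38.0000
seg 4 [135.8°–250.4°] simple-harmonic, h=-11: θ=155.5° here. β=19.7, B=114.6. -11/2·(1 − cos(π·0.1719)) = -0.7827 → s = 37.2173

37.2173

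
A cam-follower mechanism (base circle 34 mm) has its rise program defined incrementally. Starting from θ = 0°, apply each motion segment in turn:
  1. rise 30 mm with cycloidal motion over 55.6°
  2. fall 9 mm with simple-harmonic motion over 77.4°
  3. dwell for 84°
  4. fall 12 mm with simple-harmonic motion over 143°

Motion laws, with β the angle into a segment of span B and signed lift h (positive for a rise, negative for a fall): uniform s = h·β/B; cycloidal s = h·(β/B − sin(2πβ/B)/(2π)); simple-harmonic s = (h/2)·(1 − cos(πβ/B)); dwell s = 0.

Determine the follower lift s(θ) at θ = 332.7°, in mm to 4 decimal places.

seg 1 [0°–55.6°] cycloidal, h=30: full span → s += 30 → s = 30.0000
seg 2 [55.6°–133°] simple-harmonic, h=-9: full span → s += -9 → s = 21.0000
seg 3 [133°–217°] dwell: s stays 21.0000
seg 4 [217°–360°] simple-harmonic, h=-12: θ=332.7° here. β=115.7, B=143. -12/2·(1 − cos(π·0.8091)) = -10.9528 → s = 10.0472

10.0472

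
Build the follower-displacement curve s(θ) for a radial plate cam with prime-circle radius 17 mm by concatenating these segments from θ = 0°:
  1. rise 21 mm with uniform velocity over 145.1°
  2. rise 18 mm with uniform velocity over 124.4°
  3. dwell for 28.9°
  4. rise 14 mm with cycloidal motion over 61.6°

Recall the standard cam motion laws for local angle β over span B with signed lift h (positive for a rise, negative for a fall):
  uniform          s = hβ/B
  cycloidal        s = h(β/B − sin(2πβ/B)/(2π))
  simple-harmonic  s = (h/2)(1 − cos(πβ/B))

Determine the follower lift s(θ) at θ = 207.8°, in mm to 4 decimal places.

seg 1 [0°–145.1°] uniform, h=21: full span → s += 21 → s = 21.0000
seg 2 [145.1°–269.5°] uniform, h=18: θ=207.8° here. β=62.7, B=124.4. 18·62.7/124.4 = 9.0723 → s = 30.0723

30.0723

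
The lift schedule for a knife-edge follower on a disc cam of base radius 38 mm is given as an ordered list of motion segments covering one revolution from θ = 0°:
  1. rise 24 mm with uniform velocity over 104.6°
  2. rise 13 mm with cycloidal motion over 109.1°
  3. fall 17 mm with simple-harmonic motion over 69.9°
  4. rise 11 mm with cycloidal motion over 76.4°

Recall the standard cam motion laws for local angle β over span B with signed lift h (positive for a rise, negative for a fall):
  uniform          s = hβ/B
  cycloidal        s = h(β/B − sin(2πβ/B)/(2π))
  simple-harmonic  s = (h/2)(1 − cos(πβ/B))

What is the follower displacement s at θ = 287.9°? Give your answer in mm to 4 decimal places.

seg 1 [0°–104.6°] uniform, h=24: full span → s += 24 → s = 24.0000
seg 2 [104.6°–213.7°] cycloidal, h=13: full span → s += 13 → s = 37.0000
seg 3 [213.7°–283.6°] simple-harmonic, h=-17: full span → s += -17 → s = 20.0000
seg 4 [283.6°–360°] cycloidal, h=11: θ=287.9° here. β=4.3, B=76.4. 11·(0.0563 − sin(2π·0.0563)/(2π)) = 0.0128 → s = 20.0128

20.0128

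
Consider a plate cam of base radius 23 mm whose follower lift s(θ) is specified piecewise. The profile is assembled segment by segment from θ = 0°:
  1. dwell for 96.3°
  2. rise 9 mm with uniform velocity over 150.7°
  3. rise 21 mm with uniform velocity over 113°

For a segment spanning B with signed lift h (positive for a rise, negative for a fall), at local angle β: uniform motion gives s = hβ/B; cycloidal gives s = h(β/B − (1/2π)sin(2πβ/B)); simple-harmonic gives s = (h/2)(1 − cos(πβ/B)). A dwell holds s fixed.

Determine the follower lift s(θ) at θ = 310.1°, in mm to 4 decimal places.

seg 1 [0°–96.3°] dwell: s stays 0.0000
seg 2 [96.3°–247°] uniform, h=9: full span → s += 9 → s = 9.0000
seg 3 [247°–360°] uniform, h=21: θ=310.1° here. β=63.1, B=113. 21·63.1/113 = 11.7265 → s = 20.7265

20.7265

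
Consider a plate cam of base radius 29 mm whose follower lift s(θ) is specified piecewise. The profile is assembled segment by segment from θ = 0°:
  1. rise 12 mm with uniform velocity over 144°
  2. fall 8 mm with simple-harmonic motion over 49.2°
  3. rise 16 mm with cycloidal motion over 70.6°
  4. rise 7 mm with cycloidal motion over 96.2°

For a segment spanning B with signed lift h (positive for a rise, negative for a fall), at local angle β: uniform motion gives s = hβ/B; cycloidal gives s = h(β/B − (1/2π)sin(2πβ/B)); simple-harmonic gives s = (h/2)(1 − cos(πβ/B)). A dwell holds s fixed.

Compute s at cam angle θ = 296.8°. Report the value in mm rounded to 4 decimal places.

seg 1 [0°–144°] uniform, h=12: full span → s += 12 → s = 12.0000
seg 2 [144°–193.2°] simple-harmonic, h=-8: full span → s += -8 → s = 4.0000
seg 3 [193.2°–263.8°] cycloidal, h=16: full span → s += 16 → s = 20.0000
seg 4 [263.8°–360°] cycloidal, h=7: θ=296.8° here. β=33, B=96.2. 7·(0.3430 − sin(2π·0.3430)/(2π)) = 1.4721 → s = 21.4721

21.4721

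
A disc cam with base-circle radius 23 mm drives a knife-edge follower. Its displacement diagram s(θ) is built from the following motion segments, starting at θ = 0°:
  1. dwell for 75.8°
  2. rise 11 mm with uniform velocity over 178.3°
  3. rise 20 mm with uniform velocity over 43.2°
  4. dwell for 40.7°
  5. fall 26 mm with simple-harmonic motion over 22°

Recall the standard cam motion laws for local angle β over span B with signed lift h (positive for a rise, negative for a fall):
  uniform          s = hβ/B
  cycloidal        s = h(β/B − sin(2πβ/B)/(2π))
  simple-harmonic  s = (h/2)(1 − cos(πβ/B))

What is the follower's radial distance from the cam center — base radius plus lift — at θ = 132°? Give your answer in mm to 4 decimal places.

seg 1 [0°–75.8°] dwell: s stays 0.0000
seg 2 [75.8°–254.1°] uniform, h=11: θ=132° here. β=56.2, B=178.3. 11·56.2/178.3 = 3.4672 → s = 3.4672
radial distance = base radius + s = 23 + 3.4672 = 26.4672

26.4672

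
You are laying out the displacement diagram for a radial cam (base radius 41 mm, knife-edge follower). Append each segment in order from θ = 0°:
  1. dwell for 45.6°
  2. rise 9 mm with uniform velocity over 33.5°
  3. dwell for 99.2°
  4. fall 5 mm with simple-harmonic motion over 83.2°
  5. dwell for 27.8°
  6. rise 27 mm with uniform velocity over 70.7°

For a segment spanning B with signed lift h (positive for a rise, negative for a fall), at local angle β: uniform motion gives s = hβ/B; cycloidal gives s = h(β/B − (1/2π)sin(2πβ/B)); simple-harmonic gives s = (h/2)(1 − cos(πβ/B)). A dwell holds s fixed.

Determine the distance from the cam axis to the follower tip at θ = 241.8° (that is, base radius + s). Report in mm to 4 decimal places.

seg 1 [0°–45.6°] dwell: s stays 0.0000
seg 2 [45.6°–79.1°] uniform, h=9: full span → s += 9 → s = 9.0000
seg 3 [79.1°–178.3°] dwell: s stays 9.0000
seg 4 [178.3°–261.5°] simple-harmonic, h=-5: θ=241.8° here. β=63.5, B=83.2. -5/2·(1 − cos(π·0.7632)) = -4.3396 → s = 4.6604
radial distance = base radius + s = 41 + 4.6604 = 45.6604

45.6604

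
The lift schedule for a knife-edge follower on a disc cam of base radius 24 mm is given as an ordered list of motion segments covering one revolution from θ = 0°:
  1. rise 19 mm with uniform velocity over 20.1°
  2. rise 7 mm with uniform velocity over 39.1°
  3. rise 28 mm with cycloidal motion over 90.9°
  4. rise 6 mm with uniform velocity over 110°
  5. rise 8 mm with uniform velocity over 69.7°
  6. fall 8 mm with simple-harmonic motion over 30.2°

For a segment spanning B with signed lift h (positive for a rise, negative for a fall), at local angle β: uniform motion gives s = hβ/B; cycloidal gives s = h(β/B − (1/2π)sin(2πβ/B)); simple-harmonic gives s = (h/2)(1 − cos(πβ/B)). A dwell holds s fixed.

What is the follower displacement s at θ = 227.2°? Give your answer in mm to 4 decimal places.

seg 1 [0°–20.1°] uniform, h=19: full span → s += 19 → s = 19.0000
seg 2 [20.1°–59.2°] uniform, h=7: full span → s += 7 → s = 26.0000
seg 3 [59.2°–150.1°] cycloidal, h=28: full span → s += 28 → s = 54.0000
seg 4 [150.1°–260.1°] uniform, h=6: θ=227.2° here. β=77.1, B=110. 6·77.1/110 = 4.2055 → s = 58.2055

58.2055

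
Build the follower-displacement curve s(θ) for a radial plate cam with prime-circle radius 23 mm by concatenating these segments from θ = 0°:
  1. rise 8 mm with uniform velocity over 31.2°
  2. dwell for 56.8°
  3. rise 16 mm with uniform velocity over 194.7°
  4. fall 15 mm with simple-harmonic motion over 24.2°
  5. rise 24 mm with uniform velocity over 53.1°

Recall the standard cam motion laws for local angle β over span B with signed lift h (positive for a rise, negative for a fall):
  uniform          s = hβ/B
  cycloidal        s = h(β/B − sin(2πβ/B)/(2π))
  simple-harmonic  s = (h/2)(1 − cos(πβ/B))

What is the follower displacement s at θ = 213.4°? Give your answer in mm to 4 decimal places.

seg 1 [0°–31.2°] uniform, h=8: full span → s += 8 → s = 8.0000
seg 2 [31.2°–88°] dwell: s stays 8.0000
seg 3 [88°–282.7°] uniform, h=16: θ=213.4° here. β=125.4, B=194.7. 16·125.4/194.7 = 10.3051 → s = 18.3051

18.3051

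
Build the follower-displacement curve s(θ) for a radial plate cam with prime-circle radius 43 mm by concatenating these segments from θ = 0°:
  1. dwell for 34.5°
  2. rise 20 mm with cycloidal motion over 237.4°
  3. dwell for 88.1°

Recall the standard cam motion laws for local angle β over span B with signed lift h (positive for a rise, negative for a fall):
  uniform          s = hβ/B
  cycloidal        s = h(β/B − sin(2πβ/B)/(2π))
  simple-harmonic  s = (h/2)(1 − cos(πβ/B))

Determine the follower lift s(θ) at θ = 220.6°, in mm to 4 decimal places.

seg 1 [0°–34.5°] dwell: s stays 0.0000
seg 2 [34.5°–271.9°] cycloidal, h=20: θ=220.6° here. β=186.1, B=237.4. 20·(0.7839 − sin(2π·0.7839)/(2π)) = 18.7893 → s = 18.7893

18.7893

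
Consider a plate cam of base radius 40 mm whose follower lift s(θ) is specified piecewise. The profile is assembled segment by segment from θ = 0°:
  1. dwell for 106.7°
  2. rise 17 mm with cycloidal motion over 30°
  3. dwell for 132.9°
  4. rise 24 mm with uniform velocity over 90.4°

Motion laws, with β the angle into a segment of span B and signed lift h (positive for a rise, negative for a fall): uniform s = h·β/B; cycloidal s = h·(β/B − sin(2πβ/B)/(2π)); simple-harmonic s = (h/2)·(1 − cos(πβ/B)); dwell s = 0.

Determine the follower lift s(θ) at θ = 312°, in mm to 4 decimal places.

seg 1 [0°–106.7°] dwell: s stays 0.0000
seg 2 [106.7°–136.7°] cycloidal, h=17: full span → s += 17 → s = 17.0000
seg 3 [136.7°–269.6°] dwell: s stays 17.0000
seg 4 [269.6°–360°] uniform, h=24: θ=312° here. β=42.4, B=90.4. 24·42.4/90.4 = 11.2566 → s = 28.2566

28.2566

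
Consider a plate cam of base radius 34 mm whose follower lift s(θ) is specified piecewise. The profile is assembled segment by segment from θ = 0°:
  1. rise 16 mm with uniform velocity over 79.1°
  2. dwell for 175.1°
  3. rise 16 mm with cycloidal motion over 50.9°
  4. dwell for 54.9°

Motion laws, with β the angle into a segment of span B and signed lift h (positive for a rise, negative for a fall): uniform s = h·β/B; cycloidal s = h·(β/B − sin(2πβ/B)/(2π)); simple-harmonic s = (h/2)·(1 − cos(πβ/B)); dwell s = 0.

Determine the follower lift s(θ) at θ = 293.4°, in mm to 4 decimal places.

seg 1 [0°–79.1°] uniform, h=16: full span → s += 16 → s = 16.0000
seg 2 [79.1°–254.2°] dwell: s stays 16.0000
seg 3 [254.2°–305.1°] cycloidal, h=16: θ=293.4° here. β=39.2, B=50.9. 16·(0.7701 − sin(2π·0.7701)/(2π)) = 14.8483 → s = 30.8483

30.8483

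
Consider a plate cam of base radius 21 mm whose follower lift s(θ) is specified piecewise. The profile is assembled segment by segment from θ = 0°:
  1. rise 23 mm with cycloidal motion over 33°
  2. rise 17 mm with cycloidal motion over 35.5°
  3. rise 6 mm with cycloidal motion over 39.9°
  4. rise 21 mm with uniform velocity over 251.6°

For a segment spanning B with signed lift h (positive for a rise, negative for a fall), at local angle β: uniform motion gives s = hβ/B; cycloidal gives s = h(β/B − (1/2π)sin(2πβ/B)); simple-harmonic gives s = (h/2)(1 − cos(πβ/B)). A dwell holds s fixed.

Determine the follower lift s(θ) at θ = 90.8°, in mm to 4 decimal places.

seg 1 [0°–33°] cycloidal, h=23: full span → s += 23 → s = 23.0000
seg 2 [33°–68.5°] cycloidal, h=17: full span → s += 17 → s = 40.0000
seg 3 [68.5°–108.4°] cycloidal, h=6: θ=90.8° here. β=22.3, B=39.9. 6·(0.5589 − sin(2π·0.5589)/(2π)) = 3.6988 → s = 43.6988

43.6988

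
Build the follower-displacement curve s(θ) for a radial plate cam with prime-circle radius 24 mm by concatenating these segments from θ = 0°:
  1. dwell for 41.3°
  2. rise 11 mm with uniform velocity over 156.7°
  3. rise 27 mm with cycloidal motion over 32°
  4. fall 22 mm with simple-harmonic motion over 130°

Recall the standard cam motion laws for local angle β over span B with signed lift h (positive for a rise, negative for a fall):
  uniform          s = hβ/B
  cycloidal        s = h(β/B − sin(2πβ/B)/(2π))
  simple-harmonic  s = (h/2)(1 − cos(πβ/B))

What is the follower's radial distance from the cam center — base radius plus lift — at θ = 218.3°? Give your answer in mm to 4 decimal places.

seg 1 [0°–41.3°] dwell: s stays 0.0000
seg 2 [41.3°–198°] uniform, h=11: full span → s += 11 → s = 11.0000
seg 3 [198°–230°] cycloidal, h=27: θ=218.3° here. β=20.3, B=32. 27·(0.6344 − sin(2π·0.6344)/(2π)) = 20.3403 → s = 31.3403
radial distance = base radius + s = 24 + 31.3403 = 55.3403

55.3403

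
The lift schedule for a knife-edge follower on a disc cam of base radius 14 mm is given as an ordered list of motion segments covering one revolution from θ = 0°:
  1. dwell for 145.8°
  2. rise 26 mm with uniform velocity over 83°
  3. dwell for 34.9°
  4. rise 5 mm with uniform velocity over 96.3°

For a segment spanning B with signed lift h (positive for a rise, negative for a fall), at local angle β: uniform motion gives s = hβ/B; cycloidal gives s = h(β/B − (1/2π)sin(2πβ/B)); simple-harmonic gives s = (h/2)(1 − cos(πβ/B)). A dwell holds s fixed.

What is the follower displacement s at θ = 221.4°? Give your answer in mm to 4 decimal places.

seg 1 [0°–145.8°] dwell: s stays 0.0000
seg 2 [145.8°–228.8°] uniform, h=26: θ=221.4° here. β=75.6, B=83. 26·75.6/83 = 23.6819 → s = 23.6819

23.6819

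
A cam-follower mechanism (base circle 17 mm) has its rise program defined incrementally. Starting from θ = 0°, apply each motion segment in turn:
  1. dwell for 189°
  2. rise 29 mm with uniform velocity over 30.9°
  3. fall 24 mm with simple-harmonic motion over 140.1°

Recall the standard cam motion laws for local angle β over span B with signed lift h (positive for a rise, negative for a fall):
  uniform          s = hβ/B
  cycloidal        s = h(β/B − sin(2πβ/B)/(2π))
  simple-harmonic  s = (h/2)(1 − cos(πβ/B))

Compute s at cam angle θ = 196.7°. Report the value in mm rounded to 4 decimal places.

seg 1 [0°–189°] dwell: s stays 0.0000
seg 2 [189°–219.9°] uniform, h=29: θ=196.7° here. β=7.7, B=30.9. 29·7.7/30.9 = 7.2265 → s = 7.2265

7.2265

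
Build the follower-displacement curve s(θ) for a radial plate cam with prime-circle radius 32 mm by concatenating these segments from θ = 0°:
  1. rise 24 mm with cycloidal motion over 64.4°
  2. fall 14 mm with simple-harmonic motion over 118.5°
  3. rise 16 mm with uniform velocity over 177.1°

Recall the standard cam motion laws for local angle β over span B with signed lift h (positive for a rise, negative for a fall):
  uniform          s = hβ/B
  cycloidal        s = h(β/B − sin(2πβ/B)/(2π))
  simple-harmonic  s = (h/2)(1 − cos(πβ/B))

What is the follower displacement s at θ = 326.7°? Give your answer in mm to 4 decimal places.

seg 1 [0°–64.4°] cycloidal, h=24: full span → s += 24 → s = 24.0000
seg 2 [64.4°–182.9°] simple-harmonic, h=-14: full span → s += -14 → s = 10.0000
seg 3 [182.9°–360°] uniform, h=16: θ=326.7° here. β=143.8, B=177.1. 16·143.8/177.1 = 12.9915 → s = 22.9915

22.9915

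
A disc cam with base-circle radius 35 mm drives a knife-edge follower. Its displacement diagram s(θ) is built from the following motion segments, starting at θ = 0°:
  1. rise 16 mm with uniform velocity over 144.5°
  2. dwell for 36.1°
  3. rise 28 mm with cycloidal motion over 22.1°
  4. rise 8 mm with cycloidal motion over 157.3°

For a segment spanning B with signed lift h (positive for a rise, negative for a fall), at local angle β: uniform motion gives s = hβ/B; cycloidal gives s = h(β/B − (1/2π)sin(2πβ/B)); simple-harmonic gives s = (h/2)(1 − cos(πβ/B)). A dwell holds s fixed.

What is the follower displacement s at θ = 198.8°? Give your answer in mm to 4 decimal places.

seg 1 [0°–144.5°] uniform, h=16: full span → s += 16 → s = 16.0000
seg 2 [144.5°–180.6°] dwell: s stays 16.0000
seg 3 [180.6°–202.7°] cycloidal, h=28: θ=198.8° here. β=18.2, B=22.1. 28·(0.8235 − sin(2π·0.8235)/(2π)) = 27.0480 → s = 43.0480

43.0480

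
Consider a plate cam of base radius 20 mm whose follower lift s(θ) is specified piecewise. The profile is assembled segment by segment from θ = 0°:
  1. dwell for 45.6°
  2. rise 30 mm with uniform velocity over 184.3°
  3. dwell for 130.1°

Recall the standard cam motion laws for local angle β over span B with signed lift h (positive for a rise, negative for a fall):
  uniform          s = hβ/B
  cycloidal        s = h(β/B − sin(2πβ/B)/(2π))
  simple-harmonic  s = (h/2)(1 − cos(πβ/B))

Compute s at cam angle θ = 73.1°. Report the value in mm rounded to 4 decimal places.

seg 1 [0°–45.6°] dwell: s stays 0.0000
seg 2 [45.6°–229.9°] uniform, h=30: θ=73.1° here. β=27.5, B=184.3. 30·27.5/184.3 = 4.4764 → s = 4.4764

4.4764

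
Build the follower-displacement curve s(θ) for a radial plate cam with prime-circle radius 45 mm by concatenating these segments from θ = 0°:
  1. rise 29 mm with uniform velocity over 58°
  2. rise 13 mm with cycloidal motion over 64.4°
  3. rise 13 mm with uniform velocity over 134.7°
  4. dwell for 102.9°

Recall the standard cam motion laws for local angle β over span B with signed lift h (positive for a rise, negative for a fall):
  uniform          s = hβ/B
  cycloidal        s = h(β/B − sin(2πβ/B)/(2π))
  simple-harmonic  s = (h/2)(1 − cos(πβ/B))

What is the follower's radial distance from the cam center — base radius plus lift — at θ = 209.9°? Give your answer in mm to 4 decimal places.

seg 1 [0°–58°] uniform, h=29: full span → s += 29 → s = 29.0000
seg 2 [58°–122.4°] cycloidal, h=13: full span → s += 13 → s = 42.0000
seg 3 [122.4°–257.1°] uniform, h=13: θ=209.9° here. β=87.5, B=134.7. 13·87.5/134.7 = 8.4447 → s = 50.4447
radial distance = base radius + s = 45 + 50.4447 = 95.4447

95.4447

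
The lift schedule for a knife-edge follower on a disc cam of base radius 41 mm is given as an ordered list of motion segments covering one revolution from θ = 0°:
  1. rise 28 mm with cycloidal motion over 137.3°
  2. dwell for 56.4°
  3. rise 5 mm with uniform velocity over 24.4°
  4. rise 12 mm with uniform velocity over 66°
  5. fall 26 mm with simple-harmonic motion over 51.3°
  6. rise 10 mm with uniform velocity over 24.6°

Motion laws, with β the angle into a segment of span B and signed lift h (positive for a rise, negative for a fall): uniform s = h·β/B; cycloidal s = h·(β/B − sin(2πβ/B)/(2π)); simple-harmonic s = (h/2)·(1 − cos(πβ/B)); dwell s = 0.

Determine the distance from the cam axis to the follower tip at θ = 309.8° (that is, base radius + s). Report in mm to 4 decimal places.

seg 1 [0°–137.3°] cycloidal, h=28: full span → s += 28 → s = 28.0000
seg 2 [137.3°–193.7°] dwell: s stays 28.0000
seg 3 [193.7°–218.1°] uniform, h=5: full span → s += 5 → s = 33.0000
seg 4 [218.1°–284.1°] uniform, h=12: full span → s += 12 → s = 45.0000
seg 5 [284.1°–335.4°] simple-harmonic, h=-26: θ=309.8° here. β=25.7, B=51.3. -26/2·(1 − cos(π·0.5010)) = -13.0398 → s = 31.9602
radial distance = base radius + s = 41 + 31.9602 = 72.9602

72.9602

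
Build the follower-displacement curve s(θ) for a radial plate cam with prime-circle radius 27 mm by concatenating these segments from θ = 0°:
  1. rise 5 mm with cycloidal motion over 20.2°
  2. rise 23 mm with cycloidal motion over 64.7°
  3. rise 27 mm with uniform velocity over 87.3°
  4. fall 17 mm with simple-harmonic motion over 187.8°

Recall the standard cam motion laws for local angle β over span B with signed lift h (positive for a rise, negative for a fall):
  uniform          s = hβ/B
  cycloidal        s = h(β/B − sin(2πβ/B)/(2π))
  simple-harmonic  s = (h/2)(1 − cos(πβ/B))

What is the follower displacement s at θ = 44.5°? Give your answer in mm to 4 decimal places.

seg 1 [0°–20.2°] cycloidal, h=5: full span → s += 5 → s = 5.0000
seg 2 [20.2°–84.9°] cycloidal, h=23: θ=44.5° here. β=24.3, B=64.7. 23·(0.3756 − sin(2π·0.3756)/(2π)) = 6.0594 → s = 11.0594

11.0594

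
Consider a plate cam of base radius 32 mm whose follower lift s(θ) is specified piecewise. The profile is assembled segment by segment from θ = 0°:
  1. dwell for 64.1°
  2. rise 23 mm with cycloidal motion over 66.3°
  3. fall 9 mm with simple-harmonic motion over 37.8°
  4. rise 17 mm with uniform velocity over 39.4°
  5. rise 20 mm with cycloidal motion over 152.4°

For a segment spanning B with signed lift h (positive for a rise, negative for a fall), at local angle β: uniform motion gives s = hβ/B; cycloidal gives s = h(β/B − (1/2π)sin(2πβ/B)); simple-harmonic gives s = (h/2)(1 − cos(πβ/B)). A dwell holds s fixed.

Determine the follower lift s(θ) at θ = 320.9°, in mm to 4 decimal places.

seg 1 [0°–64.1°] dwell: s stays 0.0000
seg 2 [64.1°–130.4°] cycloidal, h=23: full span → s += 23 → s = 23.0000
seg 3 [130.4°–168.2°] simple-harmonic, h=-9: full span → s += -9 → s = 14.0000
seg 4 [168.2°–207.6°] uniform, h=17: full span → s += 17 → s = 31.0000
seg 5 [207.6°–360°] cycloidal, h=20: θ=320.9° here. β=113.3, B=152.4. 20·(0.7434 − sin(2π·0.7434)/(2π)) = 18.0492 → s = 49.0492

49.0492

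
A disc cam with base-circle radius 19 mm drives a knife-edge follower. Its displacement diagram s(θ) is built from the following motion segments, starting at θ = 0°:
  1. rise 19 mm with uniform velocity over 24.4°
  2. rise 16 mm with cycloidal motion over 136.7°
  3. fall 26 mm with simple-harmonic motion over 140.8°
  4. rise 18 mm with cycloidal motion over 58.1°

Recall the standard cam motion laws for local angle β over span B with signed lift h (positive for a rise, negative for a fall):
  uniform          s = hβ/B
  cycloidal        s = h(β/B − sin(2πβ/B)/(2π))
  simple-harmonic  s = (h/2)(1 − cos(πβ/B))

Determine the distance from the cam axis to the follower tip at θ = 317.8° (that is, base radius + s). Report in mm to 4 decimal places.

seg 1 [0°–24.4°] uniform, h=19: full span → s += 19 → s = 19.0000
seg 2 [24.4°–161.1°] cycloidal, h=16: full span → s += 16 → s = 35.0000
seg 3 [161.1°–301.9°] simple-harmonic, h=-26: full span → s += -26 → s = 9.0000
seg 4 [301.9°–360°] cycloidal, h=18: θ=317.8° here. β=15.9, B=58.1. 18·(0.2737 − sin(2π·0.2737)/(2π)) = 2.0928 → s = 11.0928
radial distance = base radius + s = 19 + 11.0928 = 30.0928

30.0928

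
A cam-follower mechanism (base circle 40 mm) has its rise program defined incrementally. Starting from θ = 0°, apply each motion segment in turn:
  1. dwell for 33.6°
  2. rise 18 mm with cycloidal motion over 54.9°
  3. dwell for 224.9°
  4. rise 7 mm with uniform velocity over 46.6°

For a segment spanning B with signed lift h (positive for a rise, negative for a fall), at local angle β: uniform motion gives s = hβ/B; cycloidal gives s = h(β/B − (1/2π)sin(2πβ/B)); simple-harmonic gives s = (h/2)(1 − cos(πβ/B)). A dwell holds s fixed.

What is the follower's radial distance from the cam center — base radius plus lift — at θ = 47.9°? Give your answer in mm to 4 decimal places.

seg 1 [0°–33.6°] dwell: s stays 0.0000
seg 2 [33.6°–88.5°] cycloidal, h=18: θ=47.9° here. β=14.3, B=54.9. 18·(0.2605 − sin(2π·0.2605)/(2π)) = 1.8299 → s = 1.8299
radial distance = base radius + s = 40 + 1.8299 = 41.8299

41.8299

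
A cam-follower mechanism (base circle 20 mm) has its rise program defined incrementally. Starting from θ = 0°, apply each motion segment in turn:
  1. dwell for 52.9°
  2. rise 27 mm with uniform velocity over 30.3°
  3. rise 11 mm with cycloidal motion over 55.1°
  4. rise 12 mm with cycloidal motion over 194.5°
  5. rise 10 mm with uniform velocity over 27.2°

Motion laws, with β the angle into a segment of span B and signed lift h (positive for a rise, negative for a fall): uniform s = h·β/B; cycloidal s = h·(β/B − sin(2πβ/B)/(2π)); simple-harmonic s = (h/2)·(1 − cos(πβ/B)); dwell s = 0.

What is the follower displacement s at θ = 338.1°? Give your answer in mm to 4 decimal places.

seg 1 [0°–52.9°] dwell: s stays 0.0000
seg 2 [52.9°–83.2°] uniform, h=27: full span → s += 27 → s = 27.0000
seg 3 [83.2°–138.3°] cycloidal, h=11: full span → s += 11 → s = 38.0000
seg 4 [138.3°–332.8°] cycloidal, h=12: full span → s += 12 → s = 50.0000
seg 5 [332.8°–360°] uniform, h=10: θ=338.1° here. β=5.3, B=27.2. 10·5.3/27.2 = 1.9485 → s = 51.9485

51.9485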